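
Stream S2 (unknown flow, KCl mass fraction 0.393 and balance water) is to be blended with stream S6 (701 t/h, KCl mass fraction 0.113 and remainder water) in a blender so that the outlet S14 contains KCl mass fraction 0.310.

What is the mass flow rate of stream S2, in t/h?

1664 t/h

Let S2 be the unknown flow. Total out = 701 + S2.
KCl balance: 79.213 + 0.393·S2 = 0.310·(701 + S2)
(0.393 − 0.310)·S2 = 0.310×701 − 79.213 = 138.1
S2 = 138.1 / 0.083 = 1663.8 t/h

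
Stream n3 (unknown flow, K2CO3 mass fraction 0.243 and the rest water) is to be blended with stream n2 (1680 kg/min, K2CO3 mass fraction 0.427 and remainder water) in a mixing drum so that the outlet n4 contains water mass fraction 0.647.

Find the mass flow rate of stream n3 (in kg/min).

Let n3 be the unknown flow. Total out = 1680 + n3.
water balance: 962.64 + 0.757·n3 = 0.647·(1680 + n3)
(0.757 − 0.647)·n3 = 0.647×1680 − 962.64 = 124.32
n3 = 124.32 / 0.110 = 1130.2 kg/min

1130 kg/min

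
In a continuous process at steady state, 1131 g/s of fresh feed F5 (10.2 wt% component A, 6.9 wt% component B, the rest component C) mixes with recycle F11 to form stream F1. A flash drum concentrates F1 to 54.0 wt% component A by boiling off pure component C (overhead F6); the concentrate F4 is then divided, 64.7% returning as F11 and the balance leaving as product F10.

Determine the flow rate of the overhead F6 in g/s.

Overall component A balance (none leaves overhead): component A in fresh feed = component A in product, i.e. 1131×0.102 = (1−0.647)·F4·0.540.
F4 = 115.36/(0.540×0.353) = 605.19 g/s.
Recycle F11 = 0.647×605.19 = 391.56 g/s.
Combined feed F1 = 1131 + 391.56 = 1522.6 g/s.
Overhead F6 = F1 − F4 = 1522.6 − 605.19 = 917.37 g/s.

917.4 g/s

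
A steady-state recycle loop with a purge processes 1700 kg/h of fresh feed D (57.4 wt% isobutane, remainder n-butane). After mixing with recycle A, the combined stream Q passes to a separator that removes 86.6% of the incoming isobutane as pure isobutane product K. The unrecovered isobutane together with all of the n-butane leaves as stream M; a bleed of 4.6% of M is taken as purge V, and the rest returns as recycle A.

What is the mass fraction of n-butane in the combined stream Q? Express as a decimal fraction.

0.934

n-butane enters only via D and leaves only via the purge: 1700×0.426 = 0.046×(n-butane in M), and the separator passes all n-butane, so n-butane in Q = n-butane in M = 15743 kg/h.
isobutane in Q: m_A = 1700×0.574 + (1−0.046)·(1−0.866)·m_A, so m_A = 975.8/0.8722 = 1118.8 kg/h.
Q = 1118.8 + 15743 = 16862 kg/h.
n-butane fraction in Q = 15743/16862 = 0.934.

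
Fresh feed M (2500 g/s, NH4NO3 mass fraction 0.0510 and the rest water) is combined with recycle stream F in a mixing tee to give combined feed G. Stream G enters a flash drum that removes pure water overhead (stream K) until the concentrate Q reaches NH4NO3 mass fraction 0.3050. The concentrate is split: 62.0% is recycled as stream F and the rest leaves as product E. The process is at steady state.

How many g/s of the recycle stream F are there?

Overall NH4NO3 balance (none leaves overhead): NH4NO3 in fresh feed = NH4NO3 in product, i.e. 2500×0.051 = (1−0.620)·Q·0.305.
Q = 127.5/(0.305×0.380) = 1100.1 g/s.
Recycle F = 0.620×1100.1 = 682.05 g/s.

682.1 g/s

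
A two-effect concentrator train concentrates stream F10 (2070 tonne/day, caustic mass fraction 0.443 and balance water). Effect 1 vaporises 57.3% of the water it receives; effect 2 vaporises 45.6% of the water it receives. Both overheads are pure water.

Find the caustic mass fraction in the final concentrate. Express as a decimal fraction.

water in feed = 2070×0.557 = 1153 tonne/day.
After stage 1: water left = (1−0.573)×1153 = 492.33; stream total = 1409.3 tonne/day.
After stage 2: water left = (1−0.456)×492.33 = 267.83; final concentrate = 1184.8 tonne/day.
caustic fraction = 917.01/1184.8 = 0.774.

0.774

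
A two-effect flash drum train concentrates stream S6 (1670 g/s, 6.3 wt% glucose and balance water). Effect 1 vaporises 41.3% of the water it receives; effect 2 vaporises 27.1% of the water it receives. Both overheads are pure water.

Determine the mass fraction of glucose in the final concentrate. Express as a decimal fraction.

0.136

water in feed = 1670×0.937 = 1564.8 g/s.
After stage 1: water left = (1−0.413)×1564.8 = 918.53; stream total = 1023.7 g/s.
After stage 2: water left = (1−0.271)×918.53 = 669.61; final concentrate = 774.82 g/s.
glucose fraction = 105.21/774.82 = 0.136.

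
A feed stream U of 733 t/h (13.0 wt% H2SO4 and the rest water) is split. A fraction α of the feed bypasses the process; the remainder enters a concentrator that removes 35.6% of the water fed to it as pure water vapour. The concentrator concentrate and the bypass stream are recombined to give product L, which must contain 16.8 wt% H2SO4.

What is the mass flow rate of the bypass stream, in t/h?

All 733×0.130 = 95.29 t/h of H2SO4 reaches L, so L = 95.29/0.168 = 567.2 t/h and vapour = 165.8 t/h.
The evaporator receives (1−α)·733 of feed at 0.870 water and removes 0.356 of that water:
0.356×0.870×(1−α)×733 = 165.8
(1−α) = 165.8/227.02 = 0.7303;  α = 0.2697.
Bypass flow = 0.2697×733 = 197.69 t/h.

197.7 t/h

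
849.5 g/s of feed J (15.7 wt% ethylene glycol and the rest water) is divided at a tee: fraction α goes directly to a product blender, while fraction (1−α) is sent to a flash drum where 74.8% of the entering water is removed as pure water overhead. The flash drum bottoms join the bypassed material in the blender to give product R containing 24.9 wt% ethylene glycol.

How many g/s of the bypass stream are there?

351.7 g/s

All 849.5×0.157 = 133.37 g/s of ethylene glycol reaches R, so R = 133.37/0.249 = 535.63 g/s and vapour = 313.87 g/s.
The evaporator receives (1−α)·849.5 of feed at 0.843 water and removes 0.748 of that water:
0.748×0.843×(1−α)×849.5 = 313.87
(1−α) = 313.87/535.66 = 0.5859;  α = 0.4141.
Bypass flow = 0.4141×849.5 = 351.74 g/s.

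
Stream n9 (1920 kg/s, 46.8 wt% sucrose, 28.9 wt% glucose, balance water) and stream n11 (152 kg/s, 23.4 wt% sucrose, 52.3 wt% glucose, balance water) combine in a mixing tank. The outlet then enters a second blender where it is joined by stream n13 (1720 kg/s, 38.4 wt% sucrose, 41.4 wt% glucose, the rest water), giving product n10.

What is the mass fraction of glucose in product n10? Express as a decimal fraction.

Overall, product flow = 3792 kg/s.
glucose in = 1920×0.289 + 152×0.523 + 1720×0.414 = 1346.5 kg/s.
glucose fraction in n10 = 0.355.

0.355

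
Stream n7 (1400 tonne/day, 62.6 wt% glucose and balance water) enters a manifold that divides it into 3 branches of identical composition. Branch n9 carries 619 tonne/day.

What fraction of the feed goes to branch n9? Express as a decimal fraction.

Fraction to n9 = 619/1400 = 0.4421.

0.442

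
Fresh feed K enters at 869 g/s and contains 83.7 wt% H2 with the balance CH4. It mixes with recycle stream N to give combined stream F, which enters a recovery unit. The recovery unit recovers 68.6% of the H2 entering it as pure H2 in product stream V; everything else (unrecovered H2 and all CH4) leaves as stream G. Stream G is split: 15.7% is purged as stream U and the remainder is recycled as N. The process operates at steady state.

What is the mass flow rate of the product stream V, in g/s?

678.6 g/s

H2 in F: m_A = 869×0.837 + (1−0.157)·(1−0.686)·m_A, so m_A = 727.35/0.7353 = 989.19 g/s.
Product V = 0.686×989.19 = 678.59 g/s.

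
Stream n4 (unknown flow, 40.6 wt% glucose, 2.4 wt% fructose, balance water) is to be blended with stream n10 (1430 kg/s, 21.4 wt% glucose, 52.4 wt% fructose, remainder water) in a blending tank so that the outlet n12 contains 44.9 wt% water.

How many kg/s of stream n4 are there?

Let n4 be the unknown flow. Total out = 1430 + n4.
water balance: 374.66 + 0.570·n4 = 0.449·(1430 + n4)
(0.570 − 0.449)·n4 = 0.449×1430 − 374.66 = 267.41
n4 = 267.41 / 0.121 = 2210 kg/s

2210 kg/s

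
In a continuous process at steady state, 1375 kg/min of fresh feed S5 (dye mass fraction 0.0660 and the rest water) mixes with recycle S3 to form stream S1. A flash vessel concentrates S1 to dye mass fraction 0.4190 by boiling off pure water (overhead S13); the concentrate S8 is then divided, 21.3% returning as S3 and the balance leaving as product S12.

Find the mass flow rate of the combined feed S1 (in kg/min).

1434 kg/min

Overall dye balance (none leaves overhead): dye in fresh feed = dye in product, i.e. 1375×0.066 = (1−0.213)·S8·0.419.
S8 = 90.75/(0.419×0.787) = 275.21 kg/min.
Recycle S3 = 0.213×275.21 = 58.619 kg/min.
Combined feed S1 = 1375 + 58.619 = 1433.6 kg/min.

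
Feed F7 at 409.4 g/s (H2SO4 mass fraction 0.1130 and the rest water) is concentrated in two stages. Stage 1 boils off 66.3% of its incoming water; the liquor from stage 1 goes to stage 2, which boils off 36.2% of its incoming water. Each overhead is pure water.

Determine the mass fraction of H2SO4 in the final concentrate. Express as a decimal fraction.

water in feed = 409.4×0.887 = 363.14 g/s.
After stage 1: water left = (1−0.663)×363.14 = 122.38; stream total = 168.64 g/s.
After stage 2: water left = (1−0.362)×122.38 = 78.077; final concentrate = 124.34 g/s.
H2SO4 fraction = 46.262/124.34 = 0.3721.

0.3721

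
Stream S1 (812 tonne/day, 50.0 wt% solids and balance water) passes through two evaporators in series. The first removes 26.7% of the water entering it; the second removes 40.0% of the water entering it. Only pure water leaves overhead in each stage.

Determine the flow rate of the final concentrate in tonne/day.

water in feed = 812×0.500 = 406 tonne/day.
After stage 1: water left = (1−0.267)×406 = 297.6; stream total = 703.6 tonne/day.
After stage 2: water left = (1−0.400)×297.6 = 178.56; final concentrate = 584.56 tonne/day.

584.6 tonne/day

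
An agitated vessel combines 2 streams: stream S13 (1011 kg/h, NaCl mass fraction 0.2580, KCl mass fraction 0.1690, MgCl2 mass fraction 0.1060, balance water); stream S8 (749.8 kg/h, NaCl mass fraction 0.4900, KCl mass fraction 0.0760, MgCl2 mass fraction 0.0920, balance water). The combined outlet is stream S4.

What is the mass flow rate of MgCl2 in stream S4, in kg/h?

MgCl2 out = MgCl2 in = 1011×0.106 + 749.8×0.092 = 176.15 kg/h.

176.1 kg/h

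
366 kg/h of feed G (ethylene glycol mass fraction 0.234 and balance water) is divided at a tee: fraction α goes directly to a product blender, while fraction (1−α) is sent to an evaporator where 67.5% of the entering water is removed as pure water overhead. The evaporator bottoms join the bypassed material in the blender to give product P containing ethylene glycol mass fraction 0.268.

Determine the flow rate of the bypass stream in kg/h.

276.2 kg/h

All 366×0.234 = 85.644 kg/h of ethylene glycol reaches P, so P = 85.644/0.268 = 319.57 kg/h and vapour = 46.433 kg/h.
The evaporator receives (1−α)·366 of feed at 0.766 water and removes 0.675 of that water:
0.675×0.766×(1−α)×366 = 46.433
(1−α) = 46.433/189.24 = 0.2454;  α = 0.7546.
Bypass flow = 0.7546×366 = 276.2 kg/h.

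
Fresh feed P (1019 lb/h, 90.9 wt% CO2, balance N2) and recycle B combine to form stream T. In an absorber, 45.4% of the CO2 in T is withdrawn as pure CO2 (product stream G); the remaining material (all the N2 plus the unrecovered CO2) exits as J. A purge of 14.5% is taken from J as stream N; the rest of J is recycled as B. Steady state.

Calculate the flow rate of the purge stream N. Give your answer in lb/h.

N2 enters only via P and leaves only via the purge: 1019×0.091 = 0.145×(N2 in J), and the absorber passes all N2, so N2 in T = N2 in J = 639.51 lb/h.
CO2 in T: m_A = 1019×0.909 + (1−0.145)·(1−0.454)·m_A, so m_A = 926.27/0.5332 = 1737.3 lb/h.
J = (1−0.454)×1737.3 + 639.51 = 1588.1 lb/h.
Purge N = 0.145×1588.1 = 230.27 lb/h.

230.3 lb/h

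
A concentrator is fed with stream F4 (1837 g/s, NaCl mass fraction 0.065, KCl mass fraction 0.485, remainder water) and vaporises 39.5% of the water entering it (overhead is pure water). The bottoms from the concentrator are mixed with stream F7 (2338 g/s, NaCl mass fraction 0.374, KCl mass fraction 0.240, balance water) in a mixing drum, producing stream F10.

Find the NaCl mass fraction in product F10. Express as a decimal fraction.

0.258

Vapour removed = 0.395×0.450×1837 = 326.53 g/s; concentrate = 1510.5 g/s.
NaCl reaching the mixer = 119.41 (from concentrate) + 2338×0.374 = 993.82 g/s.
Product flow = 1510.5 + 2338 = 3848.5 g/s; NaCl fraction = 0.258.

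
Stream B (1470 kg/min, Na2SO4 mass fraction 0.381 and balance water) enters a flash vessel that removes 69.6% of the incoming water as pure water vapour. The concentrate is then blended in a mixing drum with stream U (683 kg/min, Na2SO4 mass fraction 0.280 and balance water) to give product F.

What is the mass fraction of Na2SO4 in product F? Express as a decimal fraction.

Vapour removed = 0.696×0.619×1470 = 633.31 kg/min; concentrate = 836.69 kg/min.
Na2SO4 reaching the mixer = 560.07 (from concentrate) + 683×0.280 = 751.31 kg/min.
Product flow = 836.69 + 683 = 1519.7 kg/min; Na2SO4 fraction = 0.494.

0.494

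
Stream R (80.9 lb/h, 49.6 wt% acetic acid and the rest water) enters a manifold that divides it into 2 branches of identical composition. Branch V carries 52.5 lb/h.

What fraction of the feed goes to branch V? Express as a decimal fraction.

Fraction to V = 52.5/80.9 = 0.6489.

0.649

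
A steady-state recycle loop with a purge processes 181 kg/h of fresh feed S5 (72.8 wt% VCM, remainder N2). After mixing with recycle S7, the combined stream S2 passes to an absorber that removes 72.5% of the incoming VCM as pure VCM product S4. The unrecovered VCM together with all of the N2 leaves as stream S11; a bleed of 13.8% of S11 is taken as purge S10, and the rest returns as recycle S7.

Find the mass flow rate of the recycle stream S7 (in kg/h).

N2 enters only via S5 and leaves only via the purge: 181×0.272 = 0.138×(N2 in S11), and the absorber passes all N2, so N2 in S2 = N2 in S11 = 356.75 kg/h.
VCM in S2: m_A = 181×0.728 + (1−0.138)·(1−0.725)·m_A, so m_A = 131.77/0.7630 = 172.71 kg/h.
S11 = (1−0.725)×172.71 + 356.75 = 404.25 kg/h.
Recycle S7 = (1−0.138)×404.25 = 348.46 kg/h.

348.5 kg/h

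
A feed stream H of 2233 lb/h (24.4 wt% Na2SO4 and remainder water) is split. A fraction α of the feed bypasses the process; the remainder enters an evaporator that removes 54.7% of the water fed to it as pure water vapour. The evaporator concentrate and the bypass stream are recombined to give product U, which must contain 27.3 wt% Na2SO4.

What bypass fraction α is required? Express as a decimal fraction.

0.743

All 2233×0.244 = 544.85 lb/h of Na2SO4 reaches U, so U = 544.85/0.273 = 1995.8 lb/h and vapour = 237.21 lb/h.
The evaporator receives (1−α)·2233 of feed at 0.756 water and removes 0.547 of that water:
0.547×0.756×(1−α)×2233 = 237.21
(1−α) = 237.21/923.42 = 0.2569;  α = 0.7431.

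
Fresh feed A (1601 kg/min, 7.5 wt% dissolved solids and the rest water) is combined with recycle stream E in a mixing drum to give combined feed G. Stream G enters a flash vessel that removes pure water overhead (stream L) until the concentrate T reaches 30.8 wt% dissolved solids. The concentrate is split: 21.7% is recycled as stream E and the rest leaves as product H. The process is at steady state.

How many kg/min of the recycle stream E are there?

Overall dissolved solids balance (none leaves overhead): dissolved solids in fresh feed = dissolved solids in product, i.e. 1601×0.075 = (1−0.217)·T·0.308.
T = 120.07/(0.308×0.783) = 497.9 kg/min.
Recycle E = 0.217×497.9 = 108.04 kg/min.

108 kg/min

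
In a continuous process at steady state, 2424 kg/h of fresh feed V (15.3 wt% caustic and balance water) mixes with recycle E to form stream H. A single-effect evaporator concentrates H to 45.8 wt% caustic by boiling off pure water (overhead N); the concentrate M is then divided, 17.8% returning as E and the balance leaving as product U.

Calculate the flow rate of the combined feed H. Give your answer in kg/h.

Overall caustic balance (none leaves overhead): caustic in fresh feed = caustic in product, i.e. 2424×0.153 = (1−0.178)·M·0.458.
M = 370.87/(0.458×0.822) = 985.11 kg/h.
Recycle E = 0.178×985.11 = 175.35 kg/h.
Combined feed H = 2424 + 175.35 = 2599.4 kg/h.

2599 kg/h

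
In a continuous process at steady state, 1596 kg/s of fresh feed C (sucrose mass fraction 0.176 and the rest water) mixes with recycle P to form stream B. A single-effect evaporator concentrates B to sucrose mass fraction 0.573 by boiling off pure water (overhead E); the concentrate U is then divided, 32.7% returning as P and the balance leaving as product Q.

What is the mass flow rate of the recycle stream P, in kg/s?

Overall sucrose balance (none leaves overhead): sucrose in fresh feed = sucrose in product, i.e. 1596×0.176 = (1−0.327)·U·0.573.
U = 280.9/(0.573×0.673) = 728.41 kg/s.
Recycle P = 0.327×728.41 = 238.19 kg/s.

238.2 kg/s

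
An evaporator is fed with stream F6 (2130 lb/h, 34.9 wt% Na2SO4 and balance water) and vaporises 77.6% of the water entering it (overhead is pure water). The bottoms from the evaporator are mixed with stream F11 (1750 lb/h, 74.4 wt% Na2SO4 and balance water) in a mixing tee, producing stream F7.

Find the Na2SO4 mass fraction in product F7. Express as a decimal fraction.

Vapour removed = 0.776×0.651×2130 = 1076 lb/h; concentrate = 1054 lb/h.
Na2SO4 reaching the mixer = 743.37 (from concentrate) + 1750×0.744 = 2045.4 lb/h.
Product flow = 1054 + 1750 = 2804 lb/h; Na2SO4 fraction = 0.729.

0.729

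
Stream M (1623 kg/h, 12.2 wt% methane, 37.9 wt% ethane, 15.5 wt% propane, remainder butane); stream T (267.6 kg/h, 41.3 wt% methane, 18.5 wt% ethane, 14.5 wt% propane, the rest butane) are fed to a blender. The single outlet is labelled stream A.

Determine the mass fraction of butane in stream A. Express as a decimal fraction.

0.332

Total flow out = 1623 + 267.6 = 1890.6 kg/h.
butane in = 1623×0.344 + 267.6×0.257 = 627.09 kg/h.
butane mass fraction in A = 627.09/1890.6 = 0.332.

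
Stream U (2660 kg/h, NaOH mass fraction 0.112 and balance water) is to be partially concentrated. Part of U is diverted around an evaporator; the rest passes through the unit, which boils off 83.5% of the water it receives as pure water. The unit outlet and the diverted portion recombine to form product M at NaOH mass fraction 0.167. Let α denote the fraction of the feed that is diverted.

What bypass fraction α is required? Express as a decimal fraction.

0.556

All 2660×0.112 = 297.92 kg/h of NaOH reaches M, so M = 297.92/0.167 = 1784 kg/h and vapour = 876.05 kg/h.
The evaporator receives (1−α)·2660 of feed at 0.888 water and removes 0.835 of that water:
0.835×0.888×(1−α)×2660 = 876.05
(1−α) = 876.05/1972.3 = 0.4442;  α = 0.5558.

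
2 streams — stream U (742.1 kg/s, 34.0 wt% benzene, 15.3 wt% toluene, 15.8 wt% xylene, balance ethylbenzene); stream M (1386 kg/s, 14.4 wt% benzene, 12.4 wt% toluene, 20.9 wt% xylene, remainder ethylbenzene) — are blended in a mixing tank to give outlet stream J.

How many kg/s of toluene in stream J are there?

toluene out = toluene in = 742.1×0.153 + 1386×0.124 = 285.41 kg/s.

285.4 kg/s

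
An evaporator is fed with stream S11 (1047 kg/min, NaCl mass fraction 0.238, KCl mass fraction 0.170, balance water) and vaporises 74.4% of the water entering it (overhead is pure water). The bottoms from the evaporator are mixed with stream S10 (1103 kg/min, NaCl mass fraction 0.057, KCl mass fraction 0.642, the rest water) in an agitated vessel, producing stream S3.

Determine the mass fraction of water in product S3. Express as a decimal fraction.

0.291

Vapour removed = 0.744×0.592×1047 = 461.15 kg/min; concentrate = 585.85 kg/min.
water reaching the mixer = 158.67 (from concentrate) + 1103×0.301 = 490.68 kg/min.
Product flow = 585.85 + 1103 = 1688.9 kg/min; water fraction = 0.291.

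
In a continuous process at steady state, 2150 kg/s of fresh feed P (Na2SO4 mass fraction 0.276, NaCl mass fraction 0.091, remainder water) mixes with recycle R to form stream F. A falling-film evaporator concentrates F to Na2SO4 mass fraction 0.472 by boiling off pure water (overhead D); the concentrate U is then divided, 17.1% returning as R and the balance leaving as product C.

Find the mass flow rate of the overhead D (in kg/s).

Overall Na2SO4 balance (none leaves overhead): Na2SO4 in fresh feed = Na2SO4 in product, i.e. 2150×0.276 = (1−0.171)·U·0.472.
U = 593.4/(0.472×0.829) = 1516.5 kg/s.
Recycle R = 0.171×1516.5 = 259.33 kg/s.
Combined feed F = 2150 + 259.33 = 2409.3 kg/s.
Overhead D = F − U = 2409.3 − 1516.5 = 892.8 kg/s.

892.8 kg/s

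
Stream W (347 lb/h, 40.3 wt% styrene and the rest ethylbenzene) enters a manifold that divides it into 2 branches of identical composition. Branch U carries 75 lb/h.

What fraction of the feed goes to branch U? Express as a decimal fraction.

0.216

Fraction to U = 75/347 = 0.2161.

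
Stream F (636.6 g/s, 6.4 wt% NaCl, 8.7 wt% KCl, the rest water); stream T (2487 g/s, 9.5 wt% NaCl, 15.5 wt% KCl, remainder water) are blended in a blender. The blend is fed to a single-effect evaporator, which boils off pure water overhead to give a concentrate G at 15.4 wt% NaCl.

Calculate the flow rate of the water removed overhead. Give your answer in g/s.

1325 g/s

NaCl entering = 636.6×0.064 + 2487×0.095 = 277.01 g/s.
All NaCl reports to G, so G = 277.01/0.154 = 1798.7 g/s.
Total feed = 3123.6 g/s; overhead = 3123.6 − 1798.7 = 1324.9 g/s.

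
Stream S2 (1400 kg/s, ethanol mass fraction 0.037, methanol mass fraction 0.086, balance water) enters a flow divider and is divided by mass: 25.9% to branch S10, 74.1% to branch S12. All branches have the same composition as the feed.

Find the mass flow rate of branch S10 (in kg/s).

362.6 kg/s

Branch S10 flow = 0.259×1400 = 362.6 kg/s.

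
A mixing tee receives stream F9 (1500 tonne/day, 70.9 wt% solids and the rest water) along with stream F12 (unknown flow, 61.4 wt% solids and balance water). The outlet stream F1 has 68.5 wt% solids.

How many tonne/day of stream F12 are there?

Let F12 be the unknown flow. Total out = 1500 + F12.
solids balance: 1063.5 + 0.614·F12 = 0.685·(1500 + F12)
(0.614 − 0.685)·F12 = 0.685×1500 − 1063.5 = -36
F12 = -36 / -0.071 = 507.04 tonne/day

507 tonne/day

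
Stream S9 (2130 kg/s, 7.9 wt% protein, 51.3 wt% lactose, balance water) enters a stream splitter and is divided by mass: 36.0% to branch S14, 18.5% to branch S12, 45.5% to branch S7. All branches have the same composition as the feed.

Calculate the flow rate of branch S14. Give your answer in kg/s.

766.8 kg/s

Branch S14 flow = 0.360×2130 = 766.8 kg/s.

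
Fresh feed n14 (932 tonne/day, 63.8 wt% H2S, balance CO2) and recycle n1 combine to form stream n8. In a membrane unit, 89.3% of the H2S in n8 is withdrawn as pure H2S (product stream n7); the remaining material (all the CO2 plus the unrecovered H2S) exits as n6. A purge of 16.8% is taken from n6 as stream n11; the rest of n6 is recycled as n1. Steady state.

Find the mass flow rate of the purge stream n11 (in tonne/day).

349.1 tonne/day

CO2 enters only via n14 and leaves only via the purge: 932×0.362 = 0.168×(CO2 in n6), and the membrane unit passes all CO2, so CO2 in n8 = CO2 in n6 = 2008.2 tonne/day.
H2S in n8: m_A = 932×0.638 + (1−0.168)·(1−0.893)·m_A, so m_A = 594.62/0.9110 = 652.72 tonne/day.
n6 = (1−0.893)×652.72 + 2008.2 = 2078.1 tonne/day.
Purge n11 = 0.168×2078.1 = 349.12 tonne/day.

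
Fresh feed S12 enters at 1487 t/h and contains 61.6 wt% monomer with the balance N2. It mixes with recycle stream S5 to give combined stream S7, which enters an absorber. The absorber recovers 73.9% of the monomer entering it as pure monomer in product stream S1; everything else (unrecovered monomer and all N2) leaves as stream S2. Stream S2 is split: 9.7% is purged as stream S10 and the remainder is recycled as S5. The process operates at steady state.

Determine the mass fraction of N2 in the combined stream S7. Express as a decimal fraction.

0.8309

N2 enters only via S12 and leaves only via the purge: 1487×0.384 = 0.097×(N2 in S2), and the absorber passes all N2, so N2 in S7 = N2 in S2 = 5886.7 t/h.
monomer in S7: m_A = 1487×0.616 + (1−0.097)·(1−0.739)·m_A, so m_A = 915.99/0.7643 = 1198.4 t/h.
S7 = 1198.4 + 5886.7 = 7085.1 t/h.
N2 fraction in S7 = 5886.7/7085.1 = 0.8309.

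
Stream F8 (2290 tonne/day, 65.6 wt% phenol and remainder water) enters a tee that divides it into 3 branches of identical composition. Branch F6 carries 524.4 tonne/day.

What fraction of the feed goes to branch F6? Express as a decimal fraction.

Fraction to F6 = 524.4/2290 = 0.2290.

0.229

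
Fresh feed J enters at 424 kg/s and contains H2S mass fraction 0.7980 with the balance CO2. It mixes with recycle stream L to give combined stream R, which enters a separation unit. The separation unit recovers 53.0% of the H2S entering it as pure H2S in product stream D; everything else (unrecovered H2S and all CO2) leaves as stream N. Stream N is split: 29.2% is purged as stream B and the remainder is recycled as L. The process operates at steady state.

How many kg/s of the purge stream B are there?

CO2 enters only via J and leaves only via the purge: 424×0.202 = 0.292×(CO2 in N), and the separation unit passes all CO2, so CO2 in R = CO2 in N = 293.32 kg/s.
H2S in R: m_A = 424×0.798 + (1−0.292)·(1−0.530)·m_A, so m_A = 338.35/0.6672 = 507.09 kg/s.
N = (1−0.530)×507.09 + 293.32 = 531.65 kg/s.
Purge B = 0.292×531.65 = 155.24 kg/s.

155.2 kg/s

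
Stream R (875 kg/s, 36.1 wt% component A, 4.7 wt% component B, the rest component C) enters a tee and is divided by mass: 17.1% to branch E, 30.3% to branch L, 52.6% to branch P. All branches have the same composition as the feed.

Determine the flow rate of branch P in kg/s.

Branch P flow = 0.526×875 = 460.25 kg/s.

460.2 kg/s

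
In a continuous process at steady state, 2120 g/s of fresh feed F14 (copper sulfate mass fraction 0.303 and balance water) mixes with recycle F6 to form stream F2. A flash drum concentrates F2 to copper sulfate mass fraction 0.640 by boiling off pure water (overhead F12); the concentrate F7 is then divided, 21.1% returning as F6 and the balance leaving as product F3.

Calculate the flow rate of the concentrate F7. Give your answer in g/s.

Overall copper sulfate balance (none leaves overhead): copper sulfate in fresh feed = copper sulfate in product, i.e. 2120×0.303 = (1−0.211)·F7·0.640.
F7 = 642.36/(0.640×0.789) = 1272.1 g/s.

1272 g/s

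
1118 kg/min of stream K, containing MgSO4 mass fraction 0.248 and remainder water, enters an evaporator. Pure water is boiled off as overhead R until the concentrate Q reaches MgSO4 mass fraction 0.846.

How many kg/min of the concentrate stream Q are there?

327.7 kg/min

MgSO4 is conserved: 1118×0.248 = 277.26 kg/min all reports to the concentrate.
Concentrate = 277.26/(target fraction) = 327.74 kg/min.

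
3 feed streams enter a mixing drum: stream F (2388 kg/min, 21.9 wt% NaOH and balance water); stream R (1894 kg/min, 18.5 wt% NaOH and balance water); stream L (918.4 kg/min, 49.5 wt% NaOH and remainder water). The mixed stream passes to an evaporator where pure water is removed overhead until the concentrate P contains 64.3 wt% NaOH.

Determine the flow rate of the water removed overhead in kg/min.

NaOH entering = 2388×0.219 + 1894×0.185 + 918.4×0.495 = 1328 kg/min.
All NaOH reports to P, so P = 1328/0.643 = 2065.3 kg/min.
Total feed = 5200.4 kg/min; overhead = 5200.4 − 2065.3 = 3135.1 kg/min.

3135 kg/min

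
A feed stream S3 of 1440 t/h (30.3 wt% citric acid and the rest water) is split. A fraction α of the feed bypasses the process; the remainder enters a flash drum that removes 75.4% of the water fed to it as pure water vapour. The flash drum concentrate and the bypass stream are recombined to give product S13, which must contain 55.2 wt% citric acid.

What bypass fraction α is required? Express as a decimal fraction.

All 1440×0.303 = 436.32 t/h of citric acid reaches S13, so S13 = 436.32/0.552 = 790.43 t/h and vapour = 649.57 t/h.
The evaporator receives (1−α)·1440 of feed at 0.697 water and removes 0.754 of that water:
0.754×0.697×(1−α)×1440 = 649.57
(1−α) = 649.57/756.77 = 0.8583;  α = 0.1417.

0.142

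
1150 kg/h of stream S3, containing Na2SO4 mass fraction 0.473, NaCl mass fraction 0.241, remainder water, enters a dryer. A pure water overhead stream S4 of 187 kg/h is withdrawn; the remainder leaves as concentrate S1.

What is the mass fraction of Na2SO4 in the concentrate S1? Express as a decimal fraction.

Na2SO4 is not removed: 1150×0.473 = 543.95 kg/h of Na2SO4 enters S1.
Concentrate = 1150 − 187 = 963 kg/h.
Mass fraction = 543.95/963 = 0.565.

0.565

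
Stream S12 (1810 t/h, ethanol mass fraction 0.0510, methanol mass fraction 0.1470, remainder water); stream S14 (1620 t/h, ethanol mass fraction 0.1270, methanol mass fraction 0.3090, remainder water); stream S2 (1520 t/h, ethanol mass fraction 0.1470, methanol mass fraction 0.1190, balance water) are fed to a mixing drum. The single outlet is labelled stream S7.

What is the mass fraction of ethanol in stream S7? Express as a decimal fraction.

0.1054

Total flow out = 1810 + 1620 + 1520 = 4950 t/h.
ethanol in = 1810×0.051 + 1620×0.127 + 1520×0.147 = 521.49 t/h.
ethanol mass fraction in S7 = 521.49/4950 = 0.1054.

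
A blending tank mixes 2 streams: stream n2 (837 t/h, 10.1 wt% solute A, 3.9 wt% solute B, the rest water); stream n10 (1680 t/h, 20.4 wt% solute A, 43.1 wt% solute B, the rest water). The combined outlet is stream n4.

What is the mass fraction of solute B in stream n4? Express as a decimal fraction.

Total flow out = 837 + 1680 = 2517 t/h.
solute B in = 837×0.039 + 1680×0.431 = 756.72 t/h.
solute B mass fraction in n4 = 756.72/2517 = 0.301.

0.301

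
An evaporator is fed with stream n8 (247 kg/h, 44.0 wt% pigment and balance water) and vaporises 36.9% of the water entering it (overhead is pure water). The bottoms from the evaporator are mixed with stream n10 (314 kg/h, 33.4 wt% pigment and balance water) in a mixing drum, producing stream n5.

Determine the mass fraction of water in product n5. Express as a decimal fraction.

0.5812

Vapour removed = 0.369×0.560×247 = 51.04 kg/h; concentrate = 195.96 kg/h.
water reaching the mixer = 87.28 (from concentrate) + 314×0.666 = 296.4 kg/h.
Product flow = 195.96 + 314 = 509.96 kg/h; water fraction = 0.5812.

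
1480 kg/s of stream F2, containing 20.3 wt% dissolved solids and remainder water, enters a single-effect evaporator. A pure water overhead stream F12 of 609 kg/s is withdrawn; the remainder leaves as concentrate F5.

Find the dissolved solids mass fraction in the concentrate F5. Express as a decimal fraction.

dissolved solids is not removed: 1480×0.203 = 300.44 kg/s of dissolved solids enters F5.
Concentrate = 1480 − 609 = 871 kg/s.
Mass fraction = 300.44/871 = 0.345.

0.345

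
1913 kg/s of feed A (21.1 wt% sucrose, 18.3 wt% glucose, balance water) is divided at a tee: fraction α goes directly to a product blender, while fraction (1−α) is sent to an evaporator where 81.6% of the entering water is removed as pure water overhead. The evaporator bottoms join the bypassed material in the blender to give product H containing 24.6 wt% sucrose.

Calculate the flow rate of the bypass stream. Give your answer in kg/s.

1363 kg/s

All 1913×0.211 = 403.64 kg/s of sucrose reaches H, so H = 403.64/0.246 = 1640.8 kg/s and vapour = 272.17 kg/s.
The evaporator receives (1−α)·1913 of feed at 0.606 water and removes 0.816 of that water:
0.816×0.606×(1−α)×1913 = 272.17
(1−α) = 272.17/945.97 = 0.2877;  α = 0.7123.
Bypass flow = 0.7123×1913 = 1362.6 kg/s.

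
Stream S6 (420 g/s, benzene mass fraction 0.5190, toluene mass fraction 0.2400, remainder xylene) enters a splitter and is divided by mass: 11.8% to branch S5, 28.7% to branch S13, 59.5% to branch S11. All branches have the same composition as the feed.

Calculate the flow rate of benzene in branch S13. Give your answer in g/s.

62.56 g/s

Branch S13 total = 0.287×420 = 120.54 g/s.
benzene in S13 = 0.519×120.54 = 62.56 g/s.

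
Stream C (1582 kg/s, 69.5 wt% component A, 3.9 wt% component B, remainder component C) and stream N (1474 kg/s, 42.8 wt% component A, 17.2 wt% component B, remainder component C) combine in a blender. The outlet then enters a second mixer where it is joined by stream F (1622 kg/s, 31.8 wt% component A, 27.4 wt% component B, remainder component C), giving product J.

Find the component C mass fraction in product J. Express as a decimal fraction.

0.3575

Overall, product flow = 4678 kg/s.
component C in = 1582×0.266 + 1474×0.400 + 1622×0.408 = 1672.2 kg/s.
component C fraction in J = 0.3575.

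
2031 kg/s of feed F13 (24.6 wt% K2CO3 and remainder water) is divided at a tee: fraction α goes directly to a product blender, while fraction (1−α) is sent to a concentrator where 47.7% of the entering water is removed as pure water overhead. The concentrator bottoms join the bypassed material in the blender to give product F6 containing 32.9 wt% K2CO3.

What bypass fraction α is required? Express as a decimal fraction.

0.299

All 2031×0.246 = 499.63 kg/s of K2CO3 reaches F6, so F6 = 499.63/0.329 = 1518.6 kg/s and vapour = 512.38 kg/s.
The evaporator receives (1−α)·2031 of feed at 0.754 water and removes 0.477 of that water:
0.477×0.754×(1−α)×2031 = 512.38
(1−α) = 512.38/730.47 = 0.7014;  α = 0.2986.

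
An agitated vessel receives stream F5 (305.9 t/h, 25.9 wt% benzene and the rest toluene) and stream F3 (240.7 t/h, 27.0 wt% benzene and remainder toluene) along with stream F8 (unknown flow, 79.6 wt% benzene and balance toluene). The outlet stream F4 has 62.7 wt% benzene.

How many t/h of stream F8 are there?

Let F8 be the unknown flow. Total out = 546.6 + F8.
benzene balance: 144.22 + 0.796·F8 = 0.627·(546.6 + F8)
(0.796 − 0.627)·F8 = 0.627×546.6 − 144.22 = 198.5
F8 = 198.5 / 0.169 = 1174.6 t/h

1175 t/h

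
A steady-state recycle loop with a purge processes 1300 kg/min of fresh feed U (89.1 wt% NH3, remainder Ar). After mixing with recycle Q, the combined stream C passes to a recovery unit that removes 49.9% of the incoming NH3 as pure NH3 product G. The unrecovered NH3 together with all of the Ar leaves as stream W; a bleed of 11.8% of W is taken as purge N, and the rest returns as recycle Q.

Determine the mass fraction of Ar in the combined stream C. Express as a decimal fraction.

Ar enters only via U and leaves only via the purge: 1300×0.109 = 0.118×(Ar in W), and the recovery unit passes all Ar, so Ar in C = Ar in W = 1200.8 kg/min.
NH3 in C: m_A = 1300×0.891 + (1−0.118)·(1−0.499)·m_A, so m_A = 1158.3/0.5581 = 2075.4 kg/min.
C = 2075.4 + 1200.8 = 3276.2 kg/min.
Ar fraction in C = 1200.8/3276.2 = 0.367.

0.367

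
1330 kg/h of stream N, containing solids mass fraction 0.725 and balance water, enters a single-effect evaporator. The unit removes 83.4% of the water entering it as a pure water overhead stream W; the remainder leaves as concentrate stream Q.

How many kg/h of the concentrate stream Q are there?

1025 kg/h

water entering = 1330×0.275 = 365.75 kg/h; overhead removed = 0.834×365.75 = 305.04 kg/h.
Concentrate = 1330 − 305.04 = 1025 kg/h.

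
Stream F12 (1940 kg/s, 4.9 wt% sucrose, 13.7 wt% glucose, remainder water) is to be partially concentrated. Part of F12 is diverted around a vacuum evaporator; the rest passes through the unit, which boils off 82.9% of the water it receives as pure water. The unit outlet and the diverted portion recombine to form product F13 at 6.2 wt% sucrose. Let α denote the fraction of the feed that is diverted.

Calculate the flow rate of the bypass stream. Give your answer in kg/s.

1337 kg/s

All 1940×0.049 = 95.06 kg/s of sucrose reaches F13, so F13 = 95.06/0.062 = 1533.2 kg/s and vapour = 406.77 kg/s.
The evaporator receives (1−α)·1940 of feed at 0.814 water and removes 0.829 of that water:
0.829×0.814×(1−α)×1940 = 406.77
(1−α) = 406.77/1309.1 = 0.3107;  α = 0.6893.
Bypass flow = 0.6893×1940 = 1337.2 kg/s.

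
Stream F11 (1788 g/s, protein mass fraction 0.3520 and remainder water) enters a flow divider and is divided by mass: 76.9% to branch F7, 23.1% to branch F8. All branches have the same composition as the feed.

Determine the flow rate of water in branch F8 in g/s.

267.6 g/s

Branch F8 total = 0.231×1788 = 413.03 g/s.
water in F8 = 0.648×413.03 = 267.64 g/s.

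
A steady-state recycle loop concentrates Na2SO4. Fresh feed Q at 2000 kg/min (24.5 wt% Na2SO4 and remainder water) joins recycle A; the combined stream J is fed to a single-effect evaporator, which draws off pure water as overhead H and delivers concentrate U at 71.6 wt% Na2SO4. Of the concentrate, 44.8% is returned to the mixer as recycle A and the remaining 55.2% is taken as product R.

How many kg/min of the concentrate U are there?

1240 kg/min

Overall Na2SO4 balance (none leaves overhead): Na2SO4 in fresh feed = Na2SO4 in product, i.e. 2000×0.245 = (1−0.448)·U·0.716.
U = 490/(0.716×0.552) = 1239.8 kg/min.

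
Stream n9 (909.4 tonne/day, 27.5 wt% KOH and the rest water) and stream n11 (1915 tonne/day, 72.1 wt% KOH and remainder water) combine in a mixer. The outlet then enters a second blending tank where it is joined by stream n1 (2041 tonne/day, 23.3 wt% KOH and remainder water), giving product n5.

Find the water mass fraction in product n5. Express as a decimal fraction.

Overall, product flow = 4865.4 tonne/day.
water in = 909.4×0.725 + 1915×0.279 + 2041×0.767 = 2759 tonne/day.
water fraction in n5 = 0.567.

0.567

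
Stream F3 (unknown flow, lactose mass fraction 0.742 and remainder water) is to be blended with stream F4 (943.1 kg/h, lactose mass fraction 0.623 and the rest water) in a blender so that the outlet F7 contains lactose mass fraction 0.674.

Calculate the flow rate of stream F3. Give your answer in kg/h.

Let F3 be the unknown flow. Total out = 943.1 + F3.
lactose balance: 587.55 + 0.742·F3 = 0.674·(943.1 + F3)
(0.742 − 0.674)·F3 = 0.674×943.1 − 587.55 = 48.098
F3 = 48.098 / 0.068 = 707.33 kg/h

707.3 kg/h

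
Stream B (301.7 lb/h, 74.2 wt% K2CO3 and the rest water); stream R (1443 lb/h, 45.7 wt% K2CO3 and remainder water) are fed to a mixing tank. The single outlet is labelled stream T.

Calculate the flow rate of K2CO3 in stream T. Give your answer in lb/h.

883.3 lb/h

K2CO3 out = K2CO3 in = 301.7×0.742 + 1443×0.457 = 883.31 lb/h.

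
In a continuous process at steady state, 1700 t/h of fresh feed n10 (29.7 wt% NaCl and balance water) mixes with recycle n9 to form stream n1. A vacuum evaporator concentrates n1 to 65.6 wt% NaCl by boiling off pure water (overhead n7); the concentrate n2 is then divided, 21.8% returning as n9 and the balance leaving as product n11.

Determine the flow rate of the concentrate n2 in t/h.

984.2 t/h

Overall NaCl balance (none leaves overhead): NaCl in fresh feed = NaCl in product, i.e. 1700×0.297 = (1−0.218)·n2·0.656.
n2 = 504.9/(0.656×0.782) = 984.23 t/h.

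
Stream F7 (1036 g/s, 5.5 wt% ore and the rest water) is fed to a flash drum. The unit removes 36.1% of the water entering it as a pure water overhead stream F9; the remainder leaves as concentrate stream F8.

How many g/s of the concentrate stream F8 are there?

water entering = 1036×0.945 = 979.02 g/s; overhead removed = 0.361×979.02 = 353.43 g/s.
Concentrate = 1036 − 353.43 = 682.57 g/s.

682.6 g/s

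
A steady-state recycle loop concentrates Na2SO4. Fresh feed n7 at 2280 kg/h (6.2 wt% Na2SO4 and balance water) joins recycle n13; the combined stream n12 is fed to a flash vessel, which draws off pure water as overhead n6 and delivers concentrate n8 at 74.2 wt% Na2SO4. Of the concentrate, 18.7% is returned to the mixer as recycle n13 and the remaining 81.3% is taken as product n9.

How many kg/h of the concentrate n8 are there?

234.3 kg/h

Overall Na2SO4 balance (none leaves overhead): Na2SO4 in fresh feed = Na2SO4 in product, i.e. 2280×0.062 = (1−0.187)·n8·0.742.
n8 = 141.36/(0.742×0.813) = 234.33 kg/h.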